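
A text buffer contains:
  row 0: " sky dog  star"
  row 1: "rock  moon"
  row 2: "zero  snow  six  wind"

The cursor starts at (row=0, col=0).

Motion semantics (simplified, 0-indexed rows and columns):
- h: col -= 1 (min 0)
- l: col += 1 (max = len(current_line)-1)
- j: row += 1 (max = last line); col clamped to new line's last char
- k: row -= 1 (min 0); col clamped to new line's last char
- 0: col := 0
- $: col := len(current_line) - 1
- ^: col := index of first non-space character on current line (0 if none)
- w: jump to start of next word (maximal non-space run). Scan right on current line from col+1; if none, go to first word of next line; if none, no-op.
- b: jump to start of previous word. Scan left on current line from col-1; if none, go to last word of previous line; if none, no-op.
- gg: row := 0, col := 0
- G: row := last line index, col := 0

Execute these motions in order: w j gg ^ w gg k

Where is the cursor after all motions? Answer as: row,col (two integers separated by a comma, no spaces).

After 1 (w): row=0 col=1 char='s'
After 2 (j): row=1 col=1 char='o'
After 3 (gg): row=0 col=0 char='_'
After 4 (^): row=0 col=1 char='s'
After 5 (w): row=0 col=5 char='d'
After 6 (gg): row=0 col=0 char='_'
After 7 (k): row=0 col=0 char='_'

Answer: 0,0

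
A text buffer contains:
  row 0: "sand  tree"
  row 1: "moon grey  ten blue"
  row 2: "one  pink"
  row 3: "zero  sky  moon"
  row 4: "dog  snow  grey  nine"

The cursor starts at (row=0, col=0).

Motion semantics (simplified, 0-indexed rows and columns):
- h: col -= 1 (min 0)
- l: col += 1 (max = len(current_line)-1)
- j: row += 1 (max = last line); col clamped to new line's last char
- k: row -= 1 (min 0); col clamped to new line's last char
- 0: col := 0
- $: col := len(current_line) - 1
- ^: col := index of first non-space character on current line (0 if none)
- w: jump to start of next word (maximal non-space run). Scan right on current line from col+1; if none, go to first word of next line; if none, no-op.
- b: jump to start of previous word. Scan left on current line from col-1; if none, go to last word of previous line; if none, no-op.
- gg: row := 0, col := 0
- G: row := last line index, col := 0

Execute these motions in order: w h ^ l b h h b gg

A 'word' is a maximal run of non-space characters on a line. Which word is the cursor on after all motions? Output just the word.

After 1 (w): row=0 col=6 char='t'
After 2 (h): row=0 col=5 char='_'
After 3 (^): row=0 col=0 char='s'
After 4 (l): row=0 col=1 char='a'
After 5 (b): row=0 col=0 char='s'
After 6 (h): row=0 col=0 char='s'
After 7 (h): row=0 col=0 char='s'
After 8 (b): row=0 col=0 char='s'
After 9 (gg): row=0 col=0 char='s'

Answer: sand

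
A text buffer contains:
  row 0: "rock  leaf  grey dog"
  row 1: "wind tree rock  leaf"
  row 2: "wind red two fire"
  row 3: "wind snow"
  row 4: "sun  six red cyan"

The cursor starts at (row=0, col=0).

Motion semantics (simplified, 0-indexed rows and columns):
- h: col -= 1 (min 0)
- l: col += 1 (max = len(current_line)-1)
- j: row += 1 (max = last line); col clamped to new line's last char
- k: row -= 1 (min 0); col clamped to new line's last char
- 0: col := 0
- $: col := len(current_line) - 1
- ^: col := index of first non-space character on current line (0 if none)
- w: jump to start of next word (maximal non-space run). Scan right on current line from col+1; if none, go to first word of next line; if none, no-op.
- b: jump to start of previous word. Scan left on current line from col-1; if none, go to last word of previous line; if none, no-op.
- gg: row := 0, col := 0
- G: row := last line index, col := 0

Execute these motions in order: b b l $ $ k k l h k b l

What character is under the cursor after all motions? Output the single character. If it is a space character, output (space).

Answer: o

Derivation:
After 1 (b): row=0 col=0 char='r'
After 2 (b): row=0 col=0 char='r'
After 3 (l): row=0 col=1 char='o'
After 4 ($): row=0 col=19 char='g'
After 5 ($): row=0 col=19 char='g'
After 6 (k): row=0 col=19 char='g'
After 7 (k): row=0 col=19 char='g'
After 8 (l): row=0 col=19 char='g'
After 9 (h): row=0 col=18 char='o'
After 10 (k): row=0 col=18 char='o'
After 11 (b): row=0 col=17 char='d'
After 12 (l): row=0 col=18 char='o'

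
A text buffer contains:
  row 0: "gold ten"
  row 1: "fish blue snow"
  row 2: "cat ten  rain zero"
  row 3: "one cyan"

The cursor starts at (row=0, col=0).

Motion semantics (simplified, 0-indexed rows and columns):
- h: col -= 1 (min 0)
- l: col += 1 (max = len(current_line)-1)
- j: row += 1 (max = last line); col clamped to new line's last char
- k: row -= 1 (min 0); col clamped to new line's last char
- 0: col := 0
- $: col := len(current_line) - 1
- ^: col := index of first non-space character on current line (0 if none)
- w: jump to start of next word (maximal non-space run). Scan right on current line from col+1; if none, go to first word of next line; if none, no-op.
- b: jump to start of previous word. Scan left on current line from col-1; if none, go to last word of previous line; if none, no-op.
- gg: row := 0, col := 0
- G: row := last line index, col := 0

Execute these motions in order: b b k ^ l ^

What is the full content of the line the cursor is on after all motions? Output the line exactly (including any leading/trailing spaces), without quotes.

Answer: gold ten

Derivation:
After 1 (b): row=0 col=0 char='g'
After 2 (b): row=0 col=0 char='g'
After 3 (k): row=0 col=0 char='g'
After 4 (^): row=0 col=0 char='g'
After 5 (l): row=0 col=1 char='o'
After 6 (^): row=0 col=0 char='g'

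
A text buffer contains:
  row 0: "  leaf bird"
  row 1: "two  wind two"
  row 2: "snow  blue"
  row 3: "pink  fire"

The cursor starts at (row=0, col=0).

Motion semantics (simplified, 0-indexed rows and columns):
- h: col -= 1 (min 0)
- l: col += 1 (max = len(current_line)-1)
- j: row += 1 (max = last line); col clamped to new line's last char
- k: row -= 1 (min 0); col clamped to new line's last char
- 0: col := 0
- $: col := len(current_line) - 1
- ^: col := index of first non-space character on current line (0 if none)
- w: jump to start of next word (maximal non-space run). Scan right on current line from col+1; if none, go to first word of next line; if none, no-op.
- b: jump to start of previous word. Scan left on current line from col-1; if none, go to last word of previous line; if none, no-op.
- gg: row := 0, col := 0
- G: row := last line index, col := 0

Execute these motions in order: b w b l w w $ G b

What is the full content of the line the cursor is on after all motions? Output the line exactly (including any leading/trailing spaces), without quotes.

Answer: snow  blue

Derivation:
After 1 (b): row=0 col=0 char='_'
After 2 (w): row=0 col=2 char='l'
After 3 (b): row=0 col=2 char='l'
After 4 (l): row=0 col=3 char='e'
After 5 (w): row=0 col=7 char='b'
After 6 (w): row=1 col=0 char='t'
After 7 ($): row=1 col=12 char='o'
After 8 (G): row=3 col=0 char='p'
After 9 (b): row=2 col=6 char='b'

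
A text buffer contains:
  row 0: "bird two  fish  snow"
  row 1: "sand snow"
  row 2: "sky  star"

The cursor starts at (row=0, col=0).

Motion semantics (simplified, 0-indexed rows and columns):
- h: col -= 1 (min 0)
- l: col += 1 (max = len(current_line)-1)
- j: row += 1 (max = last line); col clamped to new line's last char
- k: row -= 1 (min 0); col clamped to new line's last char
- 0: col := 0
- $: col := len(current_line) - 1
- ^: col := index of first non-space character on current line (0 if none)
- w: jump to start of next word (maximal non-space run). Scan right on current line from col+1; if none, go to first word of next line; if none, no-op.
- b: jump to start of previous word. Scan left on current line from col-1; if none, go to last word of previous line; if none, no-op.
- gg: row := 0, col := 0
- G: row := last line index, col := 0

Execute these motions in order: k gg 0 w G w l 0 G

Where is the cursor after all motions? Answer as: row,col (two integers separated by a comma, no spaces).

Answer: 2,0

Derivation:
After 1 (k): row=0 col=0 char='b'
After 2 (gg): row=0 col=0 char='b'
After 3 (0): row=0 col=0 char='b'
After 4 (w): row=0 col=5 char='t'
After 5 (G): row=2 col=0 char='s'
After 6 (w): row=2 col=5 char='s'
After 7 (l): row=2 col=6 char='t'
After 8 (0): row=2 col=0 char='s'
After 9 (G): row=2 col=0 char='s'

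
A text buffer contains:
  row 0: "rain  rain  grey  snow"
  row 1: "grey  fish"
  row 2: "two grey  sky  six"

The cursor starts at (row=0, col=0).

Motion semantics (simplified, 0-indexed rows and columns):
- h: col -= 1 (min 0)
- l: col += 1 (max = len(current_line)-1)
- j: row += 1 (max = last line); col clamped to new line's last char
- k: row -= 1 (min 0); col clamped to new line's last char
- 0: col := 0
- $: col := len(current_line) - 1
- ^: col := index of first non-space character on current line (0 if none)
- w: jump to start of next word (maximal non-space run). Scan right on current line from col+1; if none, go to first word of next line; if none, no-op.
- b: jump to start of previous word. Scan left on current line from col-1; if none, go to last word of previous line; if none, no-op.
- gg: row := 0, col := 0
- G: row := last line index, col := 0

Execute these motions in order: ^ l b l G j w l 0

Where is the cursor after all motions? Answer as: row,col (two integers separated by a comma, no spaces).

After 1 (^): row=0 col=0 char='r'
After 2 (l): row=0 col=1 char='a'
After 3 (b): row=0 col=0 char='r'
After 4 (l): row=0 col=1 char='a'
After 5 (G): row=2 col=0 char='t'
After 6 (j): row=2 col=0 char='t'
After 7 (w): row=2 col=4 char='g'
After 8 (l): row=2 col=5 char='r'
After 9 (0): row=2 col=0 char='t'

Answer: 2,0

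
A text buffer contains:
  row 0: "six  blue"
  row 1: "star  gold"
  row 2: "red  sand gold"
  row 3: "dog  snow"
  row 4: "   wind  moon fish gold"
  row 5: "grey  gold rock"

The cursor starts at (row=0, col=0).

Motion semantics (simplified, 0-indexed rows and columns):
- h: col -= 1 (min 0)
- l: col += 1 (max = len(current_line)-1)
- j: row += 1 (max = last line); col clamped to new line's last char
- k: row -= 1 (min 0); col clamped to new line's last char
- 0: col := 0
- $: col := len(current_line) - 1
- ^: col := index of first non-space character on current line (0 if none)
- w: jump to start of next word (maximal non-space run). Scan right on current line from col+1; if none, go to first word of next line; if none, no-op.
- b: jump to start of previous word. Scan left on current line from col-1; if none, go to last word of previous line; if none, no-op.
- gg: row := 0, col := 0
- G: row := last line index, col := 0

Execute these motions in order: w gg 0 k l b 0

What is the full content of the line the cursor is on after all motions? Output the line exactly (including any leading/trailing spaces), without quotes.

Answer: six  blue

Derivation:
After 1 (w): row=0 col=5 char='b'
After 2 (gg): row=0 col=0 char='s'
After 3 (0): row=0 col=0 char='s'
After 4 (k): row=0 col=0 char='s'
After 5 (l): row=0 col=1 char='i'
After 6 (b): row=0 col=0 char='s'
After 7 (0): row=0 col=0 char='s'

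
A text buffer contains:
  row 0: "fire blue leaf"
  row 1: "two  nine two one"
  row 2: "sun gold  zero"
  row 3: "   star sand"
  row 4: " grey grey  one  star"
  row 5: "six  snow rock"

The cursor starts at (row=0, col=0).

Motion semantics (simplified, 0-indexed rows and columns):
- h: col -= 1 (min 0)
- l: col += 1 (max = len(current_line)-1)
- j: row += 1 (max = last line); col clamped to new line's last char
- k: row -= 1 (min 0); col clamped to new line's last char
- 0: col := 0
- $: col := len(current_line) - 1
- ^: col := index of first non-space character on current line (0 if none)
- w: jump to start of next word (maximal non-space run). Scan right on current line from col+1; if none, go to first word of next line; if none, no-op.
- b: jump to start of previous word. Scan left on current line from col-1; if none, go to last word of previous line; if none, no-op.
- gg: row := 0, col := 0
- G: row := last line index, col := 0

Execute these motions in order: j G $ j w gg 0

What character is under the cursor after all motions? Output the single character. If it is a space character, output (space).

Answer: f

Derivation:
After 1 (j): row=1 col=0 char='t'
After 2 (G): row=5 col=0 char='s'
After 3 ($): row=5 col=13 char='k'
After 4 (j): row=5 col=13 char='k'
After 5 (w): row=5 col=13 char='k'
After 6 (gg): row=0 col=0 char='f'
After 7 (0): row=0 col=0 char='f'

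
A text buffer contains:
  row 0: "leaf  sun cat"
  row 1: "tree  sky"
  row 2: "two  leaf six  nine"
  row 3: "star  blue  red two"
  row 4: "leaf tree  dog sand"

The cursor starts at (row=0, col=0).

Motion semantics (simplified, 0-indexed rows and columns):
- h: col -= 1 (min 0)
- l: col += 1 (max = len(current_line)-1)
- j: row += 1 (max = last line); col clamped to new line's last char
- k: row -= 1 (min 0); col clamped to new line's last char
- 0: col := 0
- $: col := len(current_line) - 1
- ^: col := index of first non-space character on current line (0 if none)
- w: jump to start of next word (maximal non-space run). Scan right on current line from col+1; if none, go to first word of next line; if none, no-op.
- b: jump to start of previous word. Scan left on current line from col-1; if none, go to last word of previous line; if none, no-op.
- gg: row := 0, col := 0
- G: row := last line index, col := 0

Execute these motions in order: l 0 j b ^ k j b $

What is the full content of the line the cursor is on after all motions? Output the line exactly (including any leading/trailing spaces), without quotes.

After 1 (l): row=0 col=1 char='e'
After 2 (0): row=0 col=0 char='l'
After 3 (j): row=1 col=0 char='t'
After 4 (b): row=0 col=10 char='c'
After 5 (^): row=0 col=0 char='l'
After 6 (k): row=0 col=0 char='l'
After 7 (j): row=1 col=0 char='t'
After 8 (b): row=0 col=10 char='c'
After 9 ($): row=0 col=12 char='t'

Answer: leaf  sun cat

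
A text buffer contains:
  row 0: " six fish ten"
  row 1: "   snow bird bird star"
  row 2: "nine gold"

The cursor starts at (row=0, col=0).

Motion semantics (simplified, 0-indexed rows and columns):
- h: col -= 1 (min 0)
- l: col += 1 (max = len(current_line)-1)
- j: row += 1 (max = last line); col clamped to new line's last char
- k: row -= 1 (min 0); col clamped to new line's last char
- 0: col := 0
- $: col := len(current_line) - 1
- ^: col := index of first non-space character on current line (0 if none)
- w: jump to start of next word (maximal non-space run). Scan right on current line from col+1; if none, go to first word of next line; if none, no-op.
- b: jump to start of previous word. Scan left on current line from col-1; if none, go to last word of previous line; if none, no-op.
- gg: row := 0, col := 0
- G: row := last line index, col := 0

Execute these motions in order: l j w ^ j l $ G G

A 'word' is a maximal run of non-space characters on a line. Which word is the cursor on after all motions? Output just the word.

Answer: nine

Derivation:
After 1 (l): row=0 col=1 char='s'
After 2 (j): row=1 col=1 char='_'
After 3 (w): row=1 col=3 char='s'
After 4 (^): row=1 col=3 char='s'
After 5 (j): row=2 col=3 char='e'
After 6 (l): row=2 col=4 char='_'
After 7 ($): row=2 col=8 char='d'
After 8 (G): row=2 col=0 char='n'
After 9 (G): row=2 col=0 char='n'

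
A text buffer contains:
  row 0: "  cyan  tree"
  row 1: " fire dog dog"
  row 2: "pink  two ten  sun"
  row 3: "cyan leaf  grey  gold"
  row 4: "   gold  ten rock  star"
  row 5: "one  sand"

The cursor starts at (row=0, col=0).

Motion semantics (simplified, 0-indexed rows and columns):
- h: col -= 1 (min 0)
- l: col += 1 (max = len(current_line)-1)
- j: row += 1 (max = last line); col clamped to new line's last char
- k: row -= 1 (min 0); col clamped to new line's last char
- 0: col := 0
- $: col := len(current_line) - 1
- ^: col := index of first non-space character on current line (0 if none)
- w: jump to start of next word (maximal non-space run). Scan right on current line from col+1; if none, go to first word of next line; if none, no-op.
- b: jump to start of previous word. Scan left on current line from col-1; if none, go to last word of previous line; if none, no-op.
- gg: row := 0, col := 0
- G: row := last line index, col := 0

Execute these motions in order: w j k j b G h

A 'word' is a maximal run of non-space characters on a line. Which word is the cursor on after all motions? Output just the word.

Answer: one

Derivation:
After 1 (w): row=0 col=2 char='c'
After 2 (j): row=1 col=2 char='i'
After 3 (k): row=0 col=2 char='c'
After 4 (j): row=1 col=2 char='i'
After 5 (b): row=1 col=1 char='f'
After 6 (G): row=5 col=0 char='o'
After 7 (h): row=5 col=0 char='o'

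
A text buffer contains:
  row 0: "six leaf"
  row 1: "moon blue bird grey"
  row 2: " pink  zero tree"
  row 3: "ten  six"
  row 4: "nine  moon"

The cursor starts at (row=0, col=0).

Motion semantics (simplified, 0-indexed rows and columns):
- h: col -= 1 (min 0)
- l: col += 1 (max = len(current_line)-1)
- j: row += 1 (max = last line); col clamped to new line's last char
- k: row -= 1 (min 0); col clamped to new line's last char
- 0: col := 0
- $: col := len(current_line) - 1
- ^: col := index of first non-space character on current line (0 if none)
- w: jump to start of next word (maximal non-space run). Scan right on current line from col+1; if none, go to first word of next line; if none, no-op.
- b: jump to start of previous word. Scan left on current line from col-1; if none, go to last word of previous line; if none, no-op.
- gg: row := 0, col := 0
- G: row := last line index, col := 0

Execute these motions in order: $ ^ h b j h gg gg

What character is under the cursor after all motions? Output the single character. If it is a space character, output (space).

After 1 ($): row=0 col=7 char='f'
After 2 (^): row=0 col=0 char='s'
After 3 (h): row=0 col=0 char='s'
After 4 (b): row=0 col=0 char='s'
After 5 (j): row=1 col=0 char='m'
After 6 (h): row=1 col=0 char='m'
After 7 (gg): row=0 col=0 char='s'
After 8 (gg): row=0 col=0 char='s'

Answer: s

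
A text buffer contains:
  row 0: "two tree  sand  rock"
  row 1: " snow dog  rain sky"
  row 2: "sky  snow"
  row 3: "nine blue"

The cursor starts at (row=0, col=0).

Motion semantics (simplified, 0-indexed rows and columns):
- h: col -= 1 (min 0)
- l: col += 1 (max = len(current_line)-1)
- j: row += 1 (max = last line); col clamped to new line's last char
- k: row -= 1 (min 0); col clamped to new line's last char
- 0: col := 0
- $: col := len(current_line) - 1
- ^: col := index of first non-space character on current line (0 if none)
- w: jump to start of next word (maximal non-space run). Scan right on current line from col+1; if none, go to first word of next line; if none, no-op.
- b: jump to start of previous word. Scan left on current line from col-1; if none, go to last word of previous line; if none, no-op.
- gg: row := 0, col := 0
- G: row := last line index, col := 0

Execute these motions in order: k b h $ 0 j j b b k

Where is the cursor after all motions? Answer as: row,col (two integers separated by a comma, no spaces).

Answer: 0,11

Derivation:
After 1 (k): row=0 col=0 char='t'
After 2 (b): row=0 col=0 char='t'
After 3 (h): row=0 col=0 char='t'
After 4 ($): row=0 col=19 char='k'
After 5 (0): row=0 col=0 char='t'
After 6 (j): row=1 col=0 char='_'
After 7 (j): row=2 col=0 char='s'
After 8 (b): row=1 col=16 char='s'
After 9 (b): row=1 col=11 char='r'
After 10 (k): row=0 col=11 char='a'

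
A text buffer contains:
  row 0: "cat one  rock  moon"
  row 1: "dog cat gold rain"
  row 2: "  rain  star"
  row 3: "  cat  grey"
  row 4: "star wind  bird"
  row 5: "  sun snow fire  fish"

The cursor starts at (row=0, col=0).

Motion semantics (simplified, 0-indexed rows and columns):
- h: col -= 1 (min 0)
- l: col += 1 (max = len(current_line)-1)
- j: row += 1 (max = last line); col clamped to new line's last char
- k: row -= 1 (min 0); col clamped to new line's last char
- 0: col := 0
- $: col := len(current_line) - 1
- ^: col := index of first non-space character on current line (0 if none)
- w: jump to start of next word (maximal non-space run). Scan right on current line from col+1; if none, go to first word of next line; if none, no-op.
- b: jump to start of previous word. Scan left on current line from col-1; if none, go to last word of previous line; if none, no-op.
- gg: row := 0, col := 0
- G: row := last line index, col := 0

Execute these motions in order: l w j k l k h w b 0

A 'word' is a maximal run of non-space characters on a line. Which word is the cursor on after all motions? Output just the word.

After 1 (l): row=0 col=1 char='a'
After 2 (w): row=0 col=4 char='o'
After 3 (j): row=1 col=4 char='c'
After 4 (k): row=0 col=4 char='o'
After 5 (l): row=0 col=5 char='n'
After 6 (k): row=0 col=5 char='n'
After 7 (h): row=0 col=4 char='o'
After 8 (w): row=0 col=9 char='r'
After 9 (b): row=0 col=4 char='o'
After 10 (0): row=0 col=0 char='c'

Answer: cat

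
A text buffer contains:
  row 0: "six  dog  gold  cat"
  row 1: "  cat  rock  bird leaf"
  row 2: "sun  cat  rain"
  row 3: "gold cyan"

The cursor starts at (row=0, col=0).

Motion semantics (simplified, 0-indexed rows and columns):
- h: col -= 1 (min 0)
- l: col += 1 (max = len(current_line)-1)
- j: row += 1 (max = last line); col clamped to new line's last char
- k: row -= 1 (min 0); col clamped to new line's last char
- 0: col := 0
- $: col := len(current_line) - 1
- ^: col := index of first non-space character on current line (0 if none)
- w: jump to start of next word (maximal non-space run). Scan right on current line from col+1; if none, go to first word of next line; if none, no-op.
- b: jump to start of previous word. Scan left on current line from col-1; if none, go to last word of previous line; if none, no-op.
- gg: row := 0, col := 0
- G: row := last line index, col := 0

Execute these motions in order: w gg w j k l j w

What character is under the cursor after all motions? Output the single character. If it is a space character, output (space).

Answer: r

Derivation:
After 1 (w): row=0 col=5 char='d'
After 2 (gg): row=0 col=0 char='s'
After 3 (w): row=0 col=5 char='d'
After 4 (j): row=1 col=5 char='_'
After 5 (k): row=0 col=5 char='d'
After 6 (l): row=0 col=6 char='o'
After 7 (j): row=1 col=6 char='_'
After 8 (w): row=1 col=7 char='r'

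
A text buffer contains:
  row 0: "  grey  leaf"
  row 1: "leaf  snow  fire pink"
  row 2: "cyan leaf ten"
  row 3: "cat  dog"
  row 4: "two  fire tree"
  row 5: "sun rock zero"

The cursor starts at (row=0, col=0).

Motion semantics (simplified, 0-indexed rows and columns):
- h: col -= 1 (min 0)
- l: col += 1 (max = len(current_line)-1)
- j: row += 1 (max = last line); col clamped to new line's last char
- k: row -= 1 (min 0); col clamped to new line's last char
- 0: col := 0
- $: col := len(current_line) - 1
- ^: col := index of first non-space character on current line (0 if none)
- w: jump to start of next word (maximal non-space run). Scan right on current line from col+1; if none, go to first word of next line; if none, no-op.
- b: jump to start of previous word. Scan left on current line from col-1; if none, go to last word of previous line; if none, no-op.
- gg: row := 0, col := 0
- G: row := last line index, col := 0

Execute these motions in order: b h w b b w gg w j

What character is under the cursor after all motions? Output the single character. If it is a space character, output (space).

After 1 (b): row=0 col=0 char='_'
After 2 (h): row=0 col=0 char='_'
After 3 (w): row=0 col=2 char='g'
After 4 (b): row=0 col=2 char='g'
After 5 (b): row=0 col=2 char='g'
After 6 (w): row=0 col=8 char='l'
After 7 (gg): row=0 col=0 char='_'
After 8 (w): row=0 col=2 char='g'
After 9 (j): row=1 col=2 char='a'

Answer: a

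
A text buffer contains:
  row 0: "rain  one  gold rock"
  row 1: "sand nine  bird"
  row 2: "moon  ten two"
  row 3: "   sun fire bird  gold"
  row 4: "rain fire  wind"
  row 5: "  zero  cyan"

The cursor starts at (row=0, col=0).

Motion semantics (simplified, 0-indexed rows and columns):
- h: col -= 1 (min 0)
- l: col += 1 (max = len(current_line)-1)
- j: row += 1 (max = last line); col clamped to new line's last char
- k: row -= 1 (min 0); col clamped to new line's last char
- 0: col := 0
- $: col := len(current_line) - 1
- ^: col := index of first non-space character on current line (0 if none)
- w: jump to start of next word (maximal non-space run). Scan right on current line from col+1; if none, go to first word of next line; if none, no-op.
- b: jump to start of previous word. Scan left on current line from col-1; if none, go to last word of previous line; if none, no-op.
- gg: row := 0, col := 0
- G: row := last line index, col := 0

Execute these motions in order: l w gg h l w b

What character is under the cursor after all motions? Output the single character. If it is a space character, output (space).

After 1 (l): row=0 col=1 char='a'
After 2 (w): row=0 col=6 char='o'
After 3 (gg): row=0 col=0 char='r'
After 4 (h): row=0 col=0 char='r'
After 5 (l): row=0 col=1 char='a'
After 6 (w): row=0 col=6 char='o'
After 7 (b): row=0 col=0 char='r'

Answer: r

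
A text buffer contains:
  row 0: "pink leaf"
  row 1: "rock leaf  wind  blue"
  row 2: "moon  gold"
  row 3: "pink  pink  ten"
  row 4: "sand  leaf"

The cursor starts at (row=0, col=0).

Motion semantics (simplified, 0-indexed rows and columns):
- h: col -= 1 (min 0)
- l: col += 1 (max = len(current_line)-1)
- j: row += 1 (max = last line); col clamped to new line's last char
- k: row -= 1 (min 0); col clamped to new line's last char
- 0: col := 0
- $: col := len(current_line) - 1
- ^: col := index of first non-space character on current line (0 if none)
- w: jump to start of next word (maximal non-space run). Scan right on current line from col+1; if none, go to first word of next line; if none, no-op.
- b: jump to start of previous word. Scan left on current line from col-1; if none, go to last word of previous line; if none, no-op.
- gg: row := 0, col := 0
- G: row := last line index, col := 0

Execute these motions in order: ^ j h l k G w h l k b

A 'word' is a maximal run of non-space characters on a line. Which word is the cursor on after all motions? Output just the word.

Answer: pink

Derivation:
After 1 (^): row=0 col=0 char='p'
After 2 (j): row=1 col=0 char='r'
After 3 (h): row=1 col=0 char='r'
After 4 (l): row=1 col=1 char='o'
After 5 (k): row=0 col=1 char='i'
After 6 (G): row=4 col=0 char='s'
After 7 (w): row=4 col=6 char='l'
After 8 (h): row=4 col=5 char='_'
After 9 (l): row=4 col=6 char='l'
After 10 (k): row=3 col=6 char='p'
After 11 (b): row=3 col=0 char='p'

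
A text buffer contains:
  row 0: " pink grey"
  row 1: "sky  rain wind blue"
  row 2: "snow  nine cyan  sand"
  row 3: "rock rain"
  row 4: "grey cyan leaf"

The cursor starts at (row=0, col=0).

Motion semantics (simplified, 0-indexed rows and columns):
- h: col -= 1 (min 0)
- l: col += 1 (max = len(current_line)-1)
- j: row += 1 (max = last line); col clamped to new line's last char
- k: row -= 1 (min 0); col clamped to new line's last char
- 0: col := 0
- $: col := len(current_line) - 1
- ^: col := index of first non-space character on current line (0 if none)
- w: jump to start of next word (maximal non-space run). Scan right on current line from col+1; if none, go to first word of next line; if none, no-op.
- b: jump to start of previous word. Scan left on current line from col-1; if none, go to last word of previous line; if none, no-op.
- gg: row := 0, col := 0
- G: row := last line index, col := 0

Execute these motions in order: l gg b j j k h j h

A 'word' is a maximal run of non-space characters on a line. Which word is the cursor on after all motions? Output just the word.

After 1 (l): row=0 col=1 char='p'
After 2 (gg): row=0 col=0 char='_'
After 3 (b): row=0 col=0 char='_'
After 4 (j): row=1 col=0 char='s'
After 5 (j): row=2 col=0 char='s'
After 6 (k): row=1 col=0 char='s'
After 7 (h): row=1 col=0 char='s'
After 8 (j): row=2 col=0 char='s'
After 9 (h): row=2 col=0 char='s'

Answer: snow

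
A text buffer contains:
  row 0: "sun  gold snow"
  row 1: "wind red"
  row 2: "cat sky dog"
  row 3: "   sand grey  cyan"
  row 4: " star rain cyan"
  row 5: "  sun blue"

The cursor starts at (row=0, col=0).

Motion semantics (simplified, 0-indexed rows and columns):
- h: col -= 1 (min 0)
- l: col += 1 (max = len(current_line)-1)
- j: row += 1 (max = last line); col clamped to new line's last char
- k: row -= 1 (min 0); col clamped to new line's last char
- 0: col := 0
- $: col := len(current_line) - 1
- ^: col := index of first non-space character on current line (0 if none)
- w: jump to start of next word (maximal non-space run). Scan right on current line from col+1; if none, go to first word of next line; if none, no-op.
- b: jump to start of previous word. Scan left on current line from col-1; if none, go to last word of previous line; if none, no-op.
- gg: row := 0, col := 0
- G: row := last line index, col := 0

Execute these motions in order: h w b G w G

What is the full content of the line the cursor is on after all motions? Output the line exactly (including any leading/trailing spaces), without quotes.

After 1 (h): row=0 col=0 char='s'
After 2 (w): row=0 col=5 char='g'
After 3 (b): row=0 col=0 char='s'
After 4 (G): row=5 col=0 char='_'
After 5 (w): row=5 col=2 char='s'
After 6 (G): row=5 col=0 char='_'

Answer:   sun blue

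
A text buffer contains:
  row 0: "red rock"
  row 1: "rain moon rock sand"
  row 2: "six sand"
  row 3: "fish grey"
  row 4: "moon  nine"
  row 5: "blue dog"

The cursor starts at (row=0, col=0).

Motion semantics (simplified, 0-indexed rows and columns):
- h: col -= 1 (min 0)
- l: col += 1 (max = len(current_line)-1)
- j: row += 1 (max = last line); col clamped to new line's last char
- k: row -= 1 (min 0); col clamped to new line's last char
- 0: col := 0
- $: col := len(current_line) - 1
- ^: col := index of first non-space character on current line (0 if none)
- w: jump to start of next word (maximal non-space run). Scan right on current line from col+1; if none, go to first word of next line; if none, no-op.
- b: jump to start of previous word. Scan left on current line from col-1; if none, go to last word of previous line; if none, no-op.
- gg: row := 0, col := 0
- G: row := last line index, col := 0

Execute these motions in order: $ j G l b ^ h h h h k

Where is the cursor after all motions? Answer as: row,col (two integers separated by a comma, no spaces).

After 1 ($): row=0 col=7 char='k'
After 2 (j): row=1 col=7 char='o'
After 3 (G): row=5 col=0 char='b'
After 4 (l): row=5 col=1 char='l'
After 5 (b): row=5 col=0 char='b'
After 6 (^): row=5 col=0 char='b'
After 7 (h): row=5 col=0 char='b'
After 8 (h): row=5 col=0 char='b'
After 9 (h): row=5 col=0 char='b'
After 10 (h): row=5 col=0 char='b'
After 11 (k): row=4 col=0 char='m'

Answer: 4,0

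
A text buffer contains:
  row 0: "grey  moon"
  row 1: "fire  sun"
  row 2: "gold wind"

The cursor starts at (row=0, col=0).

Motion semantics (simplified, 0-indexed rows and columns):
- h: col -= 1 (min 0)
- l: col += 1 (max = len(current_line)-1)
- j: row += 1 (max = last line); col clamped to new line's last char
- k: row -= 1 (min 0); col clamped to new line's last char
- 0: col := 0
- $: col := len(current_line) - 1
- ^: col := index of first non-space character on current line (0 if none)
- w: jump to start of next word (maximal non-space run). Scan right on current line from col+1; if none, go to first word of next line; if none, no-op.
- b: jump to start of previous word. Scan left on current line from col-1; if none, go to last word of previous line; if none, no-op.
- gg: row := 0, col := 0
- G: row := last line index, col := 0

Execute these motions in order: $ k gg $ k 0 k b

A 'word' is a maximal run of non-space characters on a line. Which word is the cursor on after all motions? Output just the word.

After 1 ($): row=0 col=9 char='n'
After 2 (k): row=0 col=9 char='n'
After 3 (gg): row=0 col=0 char='g'
After 4 ($): row=0 col=9 char='n'
After 5 (k): row=0 col=9 char='n'
After 6 (0): row=0 col=0 char='g'
After 7 (k): row=0 col=0 char='g'
After 8 (b): row=0 col=0 char='g'

Answer: grey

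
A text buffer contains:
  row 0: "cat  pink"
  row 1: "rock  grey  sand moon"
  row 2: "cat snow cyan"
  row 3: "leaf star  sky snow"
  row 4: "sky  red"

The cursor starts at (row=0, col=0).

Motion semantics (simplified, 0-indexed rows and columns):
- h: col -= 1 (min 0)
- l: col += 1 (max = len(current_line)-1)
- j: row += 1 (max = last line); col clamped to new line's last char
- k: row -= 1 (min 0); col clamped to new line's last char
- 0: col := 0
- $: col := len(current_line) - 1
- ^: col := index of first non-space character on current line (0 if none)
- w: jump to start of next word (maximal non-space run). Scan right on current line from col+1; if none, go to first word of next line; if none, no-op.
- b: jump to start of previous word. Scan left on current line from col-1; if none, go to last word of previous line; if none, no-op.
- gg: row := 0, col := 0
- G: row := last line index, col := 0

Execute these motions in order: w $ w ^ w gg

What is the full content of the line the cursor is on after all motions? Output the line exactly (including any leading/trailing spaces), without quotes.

Answer: cat  pink

Derivation:
After 1 (w): row=0 col=5 char='p'
After 2 ($): row=0 col=8 char='k'
After 3 (w): row=1 col=0 char='r'
After 4 (^): row=1 col=0 char='r'
After 5 (w): row=1 col=6 char='g'
After 6 (gg): row=0 col=0 char='c'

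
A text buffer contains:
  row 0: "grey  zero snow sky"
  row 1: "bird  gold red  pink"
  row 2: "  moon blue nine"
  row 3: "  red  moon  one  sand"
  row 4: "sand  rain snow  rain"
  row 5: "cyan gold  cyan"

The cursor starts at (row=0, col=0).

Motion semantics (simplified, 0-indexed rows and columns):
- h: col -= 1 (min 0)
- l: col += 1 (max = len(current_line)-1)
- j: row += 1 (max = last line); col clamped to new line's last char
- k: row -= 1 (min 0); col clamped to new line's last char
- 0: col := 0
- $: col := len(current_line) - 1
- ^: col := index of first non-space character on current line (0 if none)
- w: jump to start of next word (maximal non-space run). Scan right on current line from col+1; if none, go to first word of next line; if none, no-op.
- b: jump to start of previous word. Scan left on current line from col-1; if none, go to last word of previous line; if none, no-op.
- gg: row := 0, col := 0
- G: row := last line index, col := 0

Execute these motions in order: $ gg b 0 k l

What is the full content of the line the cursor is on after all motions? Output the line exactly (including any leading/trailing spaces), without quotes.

Answer: grey  zero snow sky

Derivation:
After 1 ($): row=0 col=18 char='y'
After 2 (gg): row=0 col=0 char='g'
After 3 (b): row=0 col=0 char='g'
After 4 (0): row=0 col=0 char='g'
After 5 (k): row=0 col=0 char='g'
After 6 (l): row=0 col=1 char='r'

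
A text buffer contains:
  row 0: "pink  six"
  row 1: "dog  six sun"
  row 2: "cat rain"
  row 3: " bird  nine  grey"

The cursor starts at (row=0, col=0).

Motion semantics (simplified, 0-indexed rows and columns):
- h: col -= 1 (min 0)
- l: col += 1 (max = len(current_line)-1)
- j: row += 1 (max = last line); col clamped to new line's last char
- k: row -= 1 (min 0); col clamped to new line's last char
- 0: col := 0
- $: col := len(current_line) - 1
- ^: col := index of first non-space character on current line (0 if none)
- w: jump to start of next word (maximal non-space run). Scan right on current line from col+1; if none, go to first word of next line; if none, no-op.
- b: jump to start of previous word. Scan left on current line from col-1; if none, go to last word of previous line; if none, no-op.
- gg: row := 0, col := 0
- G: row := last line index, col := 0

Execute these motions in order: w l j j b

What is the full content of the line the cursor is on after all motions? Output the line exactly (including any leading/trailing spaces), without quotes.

After 1 (w): row=0 col=6 char='s'
After 2 (l): row=0 col=7 char='i'
After 3 (j): row=1 col=7 char='x'
After 4 (j): row=2 col=7 char='n'
After 5 (b): row=2 col=4 char='r'

Answer: cat rain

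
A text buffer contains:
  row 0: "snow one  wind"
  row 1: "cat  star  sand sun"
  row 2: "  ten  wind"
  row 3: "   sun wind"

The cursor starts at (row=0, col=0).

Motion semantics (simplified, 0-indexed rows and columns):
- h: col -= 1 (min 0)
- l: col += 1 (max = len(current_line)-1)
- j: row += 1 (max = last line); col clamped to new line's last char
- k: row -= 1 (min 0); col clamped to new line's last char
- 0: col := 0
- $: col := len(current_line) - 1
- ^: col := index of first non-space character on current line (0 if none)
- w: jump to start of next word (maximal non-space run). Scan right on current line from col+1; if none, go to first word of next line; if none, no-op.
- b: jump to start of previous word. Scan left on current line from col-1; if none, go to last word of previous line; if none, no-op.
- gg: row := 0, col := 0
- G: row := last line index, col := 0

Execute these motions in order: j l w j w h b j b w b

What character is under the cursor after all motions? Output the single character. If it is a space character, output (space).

Answer: w

Derivation:
After 1 (j): row=1 col=0 char='c'
After 2 (l): row=1 col=1 char='a'
After 3 (w): row=1 col=5 char='s'
After 4 (j): row=2 col=5 char='_'
After 5 (w): row=2 col=7 char='w'
After 6 (h): row=2 col=6 char='_'
After 7 (b): row=2 col=2 char='t'
After 8 (j): row=3 col=2 char='_'
After 9 (b): row=2 col=7 char='w'
After 10 (w): row=3 col=3 char='s'
After 11 (b): row=2 col=7 char='w'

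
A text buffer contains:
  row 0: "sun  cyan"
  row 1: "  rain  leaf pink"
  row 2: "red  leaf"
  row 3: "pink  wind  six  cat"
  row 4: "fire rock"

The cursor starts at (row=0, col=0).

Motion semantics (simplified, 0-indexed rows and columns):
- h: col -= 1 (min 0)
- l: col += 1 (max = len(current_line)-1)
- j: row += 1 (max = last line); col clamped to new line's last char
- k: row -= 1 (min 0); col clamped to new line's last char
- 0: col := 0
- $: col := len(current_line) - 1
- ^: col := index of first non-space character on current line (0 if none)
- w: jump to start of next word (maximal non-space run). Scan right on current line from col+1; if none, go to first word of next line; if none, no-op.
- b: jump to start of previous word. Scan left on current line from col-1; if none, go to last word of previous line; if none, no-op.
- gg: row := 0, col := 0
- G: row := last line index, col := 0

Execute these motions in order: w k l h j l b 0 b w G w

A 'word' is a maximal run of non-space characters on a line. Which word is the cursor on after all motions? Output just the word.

After 1 (w): row=0 col=5 char='c'
After 2 (k): row=0 col=5 char='c'
After 3 (l): row=0 col=6 char='y'
After 4 (h): row=0 col=5 char='c'
After 5 (j): row=1 col=5 char='n'
After 6 (l): row=1 col=6 char='_'
After 7 (b): row=1 col=2 char='r'
After 8 (0): row=1 col=0 char='_'
After 9 (b): row=0 col=5 char='c'
After 10 (w): row=1 col=2 char='r'
After 11 (G): row=4 col=0 char='f'
After 12 (w): row=4 col=5 char='r'

Answer: rock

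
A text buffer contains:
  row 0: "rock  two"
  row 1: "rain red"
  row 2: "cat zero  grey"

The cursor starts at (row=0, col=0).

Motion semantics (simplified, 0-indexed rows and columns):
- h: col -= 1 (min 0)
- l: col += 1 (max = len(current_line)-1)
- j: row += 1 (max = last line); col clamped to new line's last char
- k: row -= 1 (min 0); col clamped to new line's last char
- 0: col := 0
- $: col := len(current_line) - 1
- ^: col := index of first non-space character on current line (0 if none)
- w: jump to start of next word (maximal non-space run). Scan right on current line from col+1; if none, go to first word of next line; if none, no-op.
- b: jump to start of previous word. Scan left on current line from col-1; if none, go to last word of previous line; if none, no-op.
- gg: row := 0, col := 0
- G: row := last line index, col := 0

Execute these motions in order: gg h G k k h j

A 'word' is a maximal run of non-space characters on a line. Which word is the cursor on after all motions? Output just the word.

Answer: rain

Derivation:
After 1 (gg): row=0 col=0 char='r'
After 2 (h): row=0 col=0 char='r'
After 3 (G): row=2 col=0 char='c'
After 4 (k): row=1 col=0 char='r'
After 5 (k): row=0 col=0 char='r'
After 6 (h): row=0 col=0 char='r'
After 7 (j): row=1 col=0 char='r'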